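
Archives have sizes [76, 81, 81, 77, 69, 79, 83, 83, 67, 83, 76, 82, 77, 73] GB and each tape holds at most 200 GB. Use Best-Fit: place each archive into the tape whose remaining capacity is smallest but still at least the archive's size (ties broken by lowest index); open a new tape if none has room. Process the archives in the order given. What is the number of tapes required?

tape 1: place 76 GB, 124 GB left
tape 1: place 81 GB, 43 GB left
tape 2: place 81 GB, 119 GB left
tape 2: place 77 GB, 42 GB left
tape 3: place 69 GB, 131 GB left
tape 3: place 79 GB, 52 GB left
tape 4: place 83 GB, 117 GB left
tape 4: place 83 GB, 34 GB left
tape 5: place 67 GB, 133 GB left
tape 5: place 83 GB, 50 GB left
tape 6: place 76 GB, 124 GB left
tape 6: place 82 GB, 42 GB left
tape 7: place 77 GB, 123 GB left
tape 7: place 73 GB, 50 GB left
Final tapes: [76,81] [81,77] [69,79] [83,83] [67,83] [76,82] [77,73].

7 tapes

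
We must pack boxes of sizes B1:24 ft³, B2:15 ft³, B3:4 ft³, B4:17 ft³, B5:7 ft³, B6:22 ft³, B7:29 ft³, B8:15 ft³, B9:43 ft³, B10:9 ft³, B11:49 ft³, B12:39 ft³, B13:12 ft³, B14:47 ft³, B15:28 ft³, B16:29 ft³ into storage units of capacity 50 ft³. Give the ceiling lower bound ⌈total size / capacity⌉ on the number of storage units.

Total size = 24 + 15 + 4 + 17 + 7 + 22 + 29 + 15 + 43 + 9 + 49 + 39 + 12 + 47 + 28 + 29 = 389 ft³.
⌈389 / 50⌉ = 8.

8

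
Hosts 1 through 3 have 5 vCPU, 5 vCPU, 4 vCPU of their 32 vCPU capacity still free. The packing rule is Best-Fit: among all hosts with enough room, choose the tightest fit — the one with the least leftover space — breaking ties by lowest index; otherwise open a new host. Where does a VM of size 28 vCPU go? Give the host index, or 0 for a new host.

0

No host has ≥ 28 vCPU free, so a new host is opened.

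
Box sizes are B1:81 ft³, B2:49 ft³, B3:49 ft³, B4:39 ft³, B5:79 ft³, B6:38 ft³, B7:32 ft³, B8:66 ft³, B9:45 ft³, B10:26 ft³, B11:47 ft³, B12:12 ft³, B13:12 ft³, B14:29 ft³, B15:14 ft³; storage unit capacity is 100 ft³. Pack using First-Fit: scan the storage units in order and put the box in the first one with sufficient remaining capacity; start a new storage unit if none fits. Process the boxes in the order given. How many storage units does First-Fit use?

storage unit 1: place B1 (81 ft³), 19 ft³ left
storage unit 2: place B2 (49 ft³), 51 ft³ left
storage unit 2: place B3 (49 ft³), 2 ft³ left
storage unit 3: place B4 (39 ft³), 61 ft³ left
storage unit 4: place B5 (79 ft³), 21 ft³ left
storage unit 3: place B6 (38 ft³), 23 ft³ left
storage unit 5: place B7 (32 ft³), 68 ft³ left
storage unit 5: place B8 (66 ft³), 2 ft³ left
storage unit 6: place B9 (45 ft³), 55 ft³ left
storage unit 6: place B10 (26 ft³), 29 ft³ left
storage unit 7: place B11 (47 ft³), 53 ft³ left
storage unit 1: place B12 (12 ft³), 7 ft³ left
storage unit 3: place B13 (12 ft³), 11 ft³ left
storage unit 6: place B14 (29 ft³), 0 ft³ left
storage unit 4: place B15 (14 ft³), 7 ft³ left

7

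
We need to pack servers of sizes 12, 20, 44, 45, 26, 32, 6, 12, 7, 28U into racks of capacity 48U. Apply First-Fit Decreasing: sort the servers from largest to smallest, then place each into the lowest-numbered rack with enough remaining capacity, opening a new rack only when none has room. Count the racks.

Sorted descending: 45, 44, 32, 28, 26, 20, 12, 12, 7, 6.
45U → rack 1 (remaining 3U)
44U → rack 2 (remaining 4U)
32U → rack 3 (remaining 16U)
28U → rack 4 (remaining 20U)
26U → rack 5 (remaining 22U)
20U → rack 4 (remaining 0U)
12U → rack 3 (remaining 4U)
12U → rack 5 (remaining 10U)
7U → rack 5 (remaining 3U)
6U → rack 6 (remaining 42U)

6 racks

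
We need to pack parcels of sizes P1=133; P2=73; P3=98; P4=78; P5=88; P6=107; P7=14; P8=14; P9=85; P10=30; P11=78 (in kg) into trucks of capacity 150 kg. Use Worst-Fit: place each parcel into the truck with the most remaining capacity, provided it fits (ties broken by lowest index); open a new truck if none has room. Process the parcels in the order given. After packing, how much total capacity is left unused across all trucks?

402

P1 (133 kg) → truck 1 (remaining 17 kg)
P2 (73 kg) → truck 2 (remaining 77 kg)
P3 (98 kg) → truck 3 (remaining 52 kg)
P4 (78 kg) → truck 4 (remaining 72 kg)
P5 (88 kg) → truck 5 (remaining 62 kg)
P6 (107 kg) → truck 6 (remaining 43 kg)
P7 (14 kg) → truck 2 (remaining 63 kg)
P8 (14 kg) → truck 4 (remaining 58 kg)
P9 (85 kg) → truck 7 (remaining 65 kg)
P10 (30 kg) → truck 7 (remaining 35 kg)
P11 (78 kg) → truck 8 (remaining 72 kg)
8 trucks × 150 kg = 1200 kg; used 798 kg; unused 402 kg.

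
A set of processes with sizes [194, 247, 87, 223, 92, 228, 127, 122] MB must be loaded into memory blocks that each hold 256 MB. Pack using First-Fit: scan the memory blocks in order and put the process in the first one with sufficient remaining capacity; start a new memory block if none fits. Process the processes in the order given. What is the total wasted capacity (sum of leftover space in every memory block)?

memory block 1: place 194 MB, 62 MB left
memory block 2: place 247 MB, 9 MB left
memory block 3: place 87 MB, 169 MB left
memory block 4: place 223 MB, 33 MB left
memory block 3: place 92 MB, 77 MB left
memory block 5: place 228 MB, 28 MB left
memory block 6: place 127 MB, 129 MB left
memory block 6: place 122 MB, 7 MB left
6 memory blocks × 256 MB = 1536 MB; used 1320 MB; unused 216 MB.

216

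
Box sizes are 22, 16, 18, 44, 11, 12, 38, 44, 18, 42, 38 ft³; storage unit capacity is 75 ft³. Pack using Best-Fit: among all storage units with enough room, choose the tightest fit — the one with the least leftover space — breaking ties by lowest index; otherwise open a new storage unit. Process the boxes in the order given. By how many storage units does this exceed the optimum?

1

Best-Fit: [22,16,18,11] [44,12,18] [38] [44] [42] [38] → 6 storage units.
Total size 303 ft³; any packing needs at least ⌈303/75⌉ = 5 storage units.
An optimal packing achieves that bound: [44,22] [44,18,12] [42,18,11] [38,16] [38] → 5 storage units.
Excess: 6 − 5 = 1.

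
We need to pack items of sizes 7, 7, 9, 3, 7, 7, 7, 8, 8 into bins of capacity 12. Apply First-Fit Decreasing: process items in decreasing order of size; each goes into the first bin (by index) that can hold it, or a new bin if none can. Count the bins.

Sorted descending: 9, 8, 8, 7, 7, 7, 7, 7, 3.
9 → bin 1 (remaining 3)
8 → bin 2 (remaining 4)
8 → bin 3 (remaining 4)
7 → bin 4 (remaining 5)
7 → bin 5 (remaining 5)
7 → bin 6 (remaining 5)
7 → bin 7 (remaining 5)
7 → bin 8 (remaining 5)
3 → bin 1 (remaining 0)

8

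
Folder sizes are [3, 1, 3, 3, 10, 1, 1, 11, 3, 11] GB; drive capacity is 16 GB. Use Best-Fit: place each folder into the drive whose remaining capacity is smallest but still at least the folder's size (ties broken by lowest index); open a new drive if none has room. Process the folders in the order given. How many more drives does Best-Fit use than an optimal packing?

1

Best-Fit: [3,1,3,3,1,1,3] [10] [11] [11] → 4 drives.
Total size 47 GB; any packing needs at least ⌈47/16⌉ = 3 drives.
An optimal packing achieves that bound: [11,3,1,1] [11,3,1] [10,3,3] → 3 drives.
Excess: 4 − 3 = 1.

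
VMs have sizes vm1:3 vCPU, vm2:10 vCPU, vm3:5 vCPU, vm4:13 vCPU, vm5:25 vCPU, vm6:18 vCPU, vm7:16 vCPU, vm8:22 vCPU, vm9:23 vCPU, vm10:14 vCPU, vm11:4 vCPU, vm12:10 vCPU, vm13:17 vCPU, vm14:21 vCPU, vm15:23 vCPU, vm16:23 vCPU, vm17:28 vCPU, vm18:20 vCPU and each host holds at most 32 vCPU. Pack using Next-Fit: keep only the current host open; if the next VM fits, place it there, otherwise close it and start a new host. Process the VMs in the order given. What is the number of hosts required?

13 hosts

vm1 (3 vCPU) → host 1 (remaining 29 vCPU)
vm2 (10 vCPU) → host 1 (remaining 19 vCPU)
vm3 (5 vCPU) → host 1 (remaining 14 vCPU)
vm4 (13 vCPU) → host 1 (remaining 1 vCPU)
vm5 (25 vCPU) → host 2 (remaining 7 vCPU)
vm6 (18 vCPU) → host 3 (remaining 14 vCPU)
vm7 (16 vCPU) → host 4 (remaining 16 vCPU)
vm8 (22 vCPU) → host 5 (remaining 10 vCPU)
vm9 (23 vCPU) → host 6 (remaining 9 vCPU)
vm10 (14 vCPU) → host 7 (remaining 18 vCPU)
vm11 (4 vCPU) → host 7 (remaining 14 vCPU)
vm12 (10 vCPU) → host 7 (remaining 4 vCPU)
vm13 (17 vCPU) → host 8 (remaining 15 vCPU)
vm14 (21 vCPU) → host 9 (remaining 11 vCPU)
vm15 (23 vCPU) → host 10 (remaining 9 vCPU)
vm16 (23 vCPU) → host 11 (remaining 9 vCPU)
vm17 (28 vCPU) → host 12 (remaining 4 vCPU)
vm18 (20 vCPU) → host 13 (remaining 12 vCPU)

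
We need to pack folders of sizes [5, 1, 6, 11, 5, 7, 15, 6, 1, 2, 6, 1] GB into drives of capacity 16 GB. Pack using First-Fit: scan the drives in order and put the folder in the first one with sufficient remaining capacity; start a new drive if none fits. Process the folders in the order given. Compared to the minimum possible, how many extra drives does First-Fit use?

First-Fit: [5,1,6,1,2,1] [11,5] [7,6] [15] [6] → 5 drives.
Total size 66 GB; any packing needs at least ⌈66/16⌉ = 5 drives.
So 5 is already optimal.

0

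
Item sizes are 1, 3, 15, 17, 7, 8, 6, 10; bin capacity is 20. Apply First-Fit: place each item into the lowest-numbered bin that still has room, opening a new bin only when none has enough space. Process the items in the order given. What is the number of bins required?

1 → bin 1 (remaining 19)
3 → bin 1 (remaining 16)
15 → bin 1 (remaining 1)
17 → bin 2 (remaining 3)
7 → bin 3 (remaining 13)
8 → bin 3 (remaining 5)
6 → bin 4 (remaining 14)
10 → bin 4 (remaining 4)

4 bins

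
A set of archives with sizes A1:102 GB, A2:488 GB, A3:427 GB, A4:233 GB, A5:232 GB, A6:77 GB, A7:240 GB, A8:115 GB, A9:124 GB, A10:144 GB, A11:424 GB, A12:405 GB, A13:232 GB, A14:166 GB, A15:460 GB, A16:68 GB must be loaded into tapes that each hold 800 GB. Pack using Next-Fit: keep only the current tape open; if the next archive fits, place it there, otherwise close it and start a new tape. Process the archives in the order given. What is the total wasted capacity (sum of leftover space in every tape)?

Put A1 (102 GB) in tape 1; 698 GB remain.
Put A2 (488 GB) in tape 1; 210 GB remain.
Put A3 (427 GB) in tape 2; 373 GB remain.
Put A4 (233 GB) in tape 2; 140 GB remain.
Put A5 (232 GB) in tape 3; 568 GB remain.
Put A6 (77 GB) in tape 3; 491 GB remain.
Put A7 (240 GB) in tape 3; 251 GB remain.
Put A8 (115 GB) in tape 3; 136 GB remain.
Put A9 (124 GB) in tape 3; 12 GB remain.
Put A10 (144 GB) in tape 4; 656 GB remain.
Put A11 (424 GB) in tape 4; 232 GB remain.
Put A12 (405 GB) in tape 5; 395 GB remain.
Put A13 (232 GB) in tape 5; 163 GB remain.
Put A14 (166 GB) in tape 6; 634 GB remain.
Put A15 (460 GB) in tape 6; 174 GB remain.
Put A16 (68 GB) in tape 6; 106 GB remain.
6 tapes × 800 GB = 4800 GB; used 3937 GB; unused 863 GB.

863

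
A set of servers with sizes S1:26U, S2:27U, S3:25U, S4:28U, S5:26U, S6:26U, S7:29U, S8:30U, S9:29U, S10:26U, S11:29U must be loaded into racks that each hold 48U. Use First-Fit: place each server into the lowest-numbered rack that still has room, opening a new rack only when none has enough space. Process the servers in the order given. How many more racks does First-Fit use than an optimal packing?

First-Fit: [26] [27] [25] [28] [26] [26] [29] [30] [29] [26] [29] → 11 racks.
11 servers exceed 24U (half the capacity), and no two of those can share a rack, so at least 11 racks are needed.
So 11 is already optimal.

0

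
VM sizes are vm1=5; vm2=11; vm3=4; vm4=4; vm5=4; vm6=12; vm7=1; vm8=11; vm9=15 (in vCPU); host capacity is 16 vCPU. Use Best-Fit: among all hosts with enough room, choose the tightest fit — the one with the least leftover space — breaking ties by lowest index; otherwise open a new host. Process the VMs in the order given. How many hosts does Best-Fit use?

5

vm1 (5 vCPU) → host 1 (remaining 11 vCPU)
vm2 (11 vCPU) → host 1 (remaining 0 vCPU)
vm3 (4 vCPU) → host 2 (remaining 12 vCPU)
vm4 (4 vCPU) → host 2 (remaining 8 vCPU)
vm5 (4 vCPU) → host 2 (remaining 4 vCPU)
vm6 (12 vCPU) → host 3 (remaining 4 vCPU)
vm7 (1 vCPU) → host 2 (remaining 3 vCPU)
vm8 (11 vCPU) → host 4 (remaining 5 vCPU)
vm9 (15 vCPU) → host 5 (remaining 1 vCPU)
Final hosts: [5,11] [4,4,4,1] [12] [11] [15].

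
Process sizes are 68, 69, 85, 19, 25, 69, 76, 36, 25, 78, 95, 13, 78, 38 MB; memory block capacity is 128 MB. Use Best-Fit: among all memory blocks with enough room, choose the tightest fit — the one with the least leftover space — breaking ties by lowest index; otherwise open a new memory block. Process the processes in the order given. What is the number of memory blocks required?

Put 68 MB in memory block 1; 60 MB remain.
Put 69 MB in memory block 2; 59 MB remain.
Put 85 MB in memory block 3; 43 MB remain.
Put 19 MB in memory block 3; 24 MB remain.
Put 25 MB in memory block 2; 34 MB remain.
Put 69 MB in memory block 4; 59 MB remain.
Put 76 MB in memory block 5; 52 MB remain.
Put 36 MB in memory block 5; 16 MB remain.
Put 25 MB in memory block 2; 9 MB remain.
Put 78 MB in memory block 6; 50 MB remain.
Put 95 MB in memory block 7; 33 MB remain.
Put 13 MB in memory block 5; 3 MB remain.
Put 78 MB in memory block 8; 50 MB remain.
Put 38 MB in memory block 6; 12 MB remain.

8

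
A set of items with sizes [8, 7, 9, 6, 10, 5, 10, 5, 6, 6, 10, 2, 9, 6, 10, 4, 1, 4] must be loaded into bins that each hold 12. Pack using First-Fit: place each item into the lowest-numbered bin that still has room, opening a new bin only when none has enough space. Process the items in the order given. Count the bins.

12 bins

Put 8 in bin 1; 4 remain.
Put 7 in bin 2; 5 remain.
Put 9 in bin 3; 3 remain.
Put 6 in bin 4; 6 remain.
Put 10 in bin 5; 2 remain.
Put 5 in bin 2; 0 remain.
Put 10 in bin 6; 2 remain.
Put 5 in bin 4; 1 remain.
Put 6 in bin 7; 6 remain.
Put 6 in bin 7; 0 remain.
Put 10 in bin 8; 2 remain.
Put 2 in bin 1; 2 remain.
Put 9 in bin 9; 3 remain.
Put 6 in bin 10; 6 remain.
Put 10 in bin 11; 2 remain.
Put 4 in bin 10; 2 remain.
Put 1 in bin 1; 1 remain.
Put 4 in bin 12; 8 remain.
Final bins: [8,2,1] [7,5] [9] [6,5] [10] [10] [6,6] [10] [9] [6,4] [10] [4].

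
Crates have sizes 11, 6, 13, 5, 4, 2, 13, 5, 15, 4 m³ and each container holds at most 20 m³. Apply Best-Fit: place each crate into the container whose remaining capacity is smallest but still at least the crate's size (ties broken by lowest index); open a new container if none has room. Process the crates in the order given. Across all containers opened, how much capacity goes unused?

22

container 1: place 11 m³, 9 m³ left
container 1: place 6 m³, 3 m³ left
container 2: place 13 m³, 7 m³ left
container 2: place 5 m³, 2 m³ left
container 3: place 4 m³, 16 m³ left
container 2: place 2 m³, 0 m³ left
container 3: place 13 m³, 3 m³ left
container 4: place 5 m³, 15 m³ left
container 4: place 15 m³, 0 m³ left
container 5: place 4 m³, 16 m³ left
5 containers × 20 m³ = 100 m³; used 78 m³; unused 22 m³.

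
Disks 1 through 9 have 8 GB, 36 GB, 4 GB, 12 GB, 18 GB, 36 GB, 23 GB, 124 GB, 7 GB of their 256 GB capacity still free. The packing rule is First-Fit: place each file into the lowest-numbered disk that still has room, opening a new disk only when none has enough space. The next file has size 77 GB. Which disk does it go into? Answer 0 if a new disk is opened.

Disks with room: disk 8 (124 GB).
The first with room is disk 8.

8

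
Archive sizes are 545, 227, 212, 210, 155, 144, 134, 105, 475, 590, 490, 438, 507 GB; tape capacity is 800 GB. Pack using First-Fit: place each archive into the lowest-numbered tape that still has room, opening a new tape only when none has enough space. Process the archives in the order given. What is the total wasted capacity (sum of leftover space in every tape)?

545 GB → tape 1 (remaining 255 GB)
227 GB → tape 1 (remaining 28 GB)
212 GB → tape 2 (remaining 588 GB)
210 GB → tape 2 (remaining 378 GB)
155 GB → tape 2 (remaining 223 GB)
144 GB → tape 2 (remaining 79 GB)
134 GB → tape 3 (remaining 666 GB)
105 GB → tape 3 (remaining 561 GB)
475 GB → tape 3 (remaining 86 GB)
590 GB → tape 4 (remaining 210 GB)
490 GB → tape 5 (remaining 310 GB)
438 GB → tape 6 (remaining 362 GB)
507 GB → tape 7 (remaining 293 GB)
7 tapes × 800 GB = 5600 GB; used 4232 GB; unused 1368 GB.

1368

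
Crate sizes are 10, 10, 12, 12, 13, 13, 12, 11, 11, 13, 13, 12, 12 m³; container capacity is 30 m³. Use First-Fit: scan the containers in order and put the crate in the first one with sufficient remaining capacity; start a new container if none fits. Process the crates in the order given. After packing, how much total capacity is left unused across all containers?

56

10 m³ → container 1 (remaining 20 m³)
10 m³ → container 1 (remaining 10 m³)
12 m³ → container 2 (remaining 18 m³)
12 m³ → container 2 (remaining 6 m³)
13 m³ → container 3 (remaining 17 m³)
13 m³ → container 3 (remaining 4 m³)
12 m³ → container 4 (remaining 18 m³)
11 m³ → container 4 (remaining 7 m³)
11 m³ → container 5 (remaining 19 m³)
13 m³ → container 5 (remaining 6 m³)
13 m³ → container 6 (remaining 17 m³)
12 m³ → container 6 (remaining 5 m³)
12 m³ → container 7 (remaining 18 m³)
7 containers × 30 m³ = 210 m³; used 154 m³; unused 56 m³.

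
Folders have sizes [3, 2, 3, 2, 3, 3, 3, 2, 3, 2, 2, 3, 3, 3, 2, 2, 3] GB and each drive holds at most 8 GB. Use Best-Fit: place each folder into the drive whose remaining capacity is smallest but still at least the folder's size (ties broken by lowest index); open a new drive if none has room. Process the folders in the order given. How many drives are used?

6

3 GB → drive 1 (remaining 5 GB)
2 GB → drive 1 (remaining 3 GB)
3 GB → drive 1 (remaining 0 GB)
2 GB → drive 2 (remaining 6 GB)
3 GB → drive 2 (remaining 3 GB)
3 GB → drive 2 (remaining 0 GB)
3 GB → drive 3 (remaining 5 GB)
2 GB → drive 3 (remaining 3 GB)
3 GB → drive 3 (remaining 0 GB)
2 GB → drive 4 (remaining 6 GB)
2 GB → drive 4 (remaining 4 GB)
3 GB → drive 4 (remaining 1 GB)
3 GB → drive 5 (remaining 5 GB)
3 GB → drive 5 (remaining 2 GB)
2 GB → drive 5 (remaining 0 GB)
2 GB → drive 6 (remaining 6 GB)
3 GB → drive 6 (remaining 3 GB)
Final drives: [3,2,3] [2,3,3] [3,2,3] [2,2,3] [3,3,2] [2,3].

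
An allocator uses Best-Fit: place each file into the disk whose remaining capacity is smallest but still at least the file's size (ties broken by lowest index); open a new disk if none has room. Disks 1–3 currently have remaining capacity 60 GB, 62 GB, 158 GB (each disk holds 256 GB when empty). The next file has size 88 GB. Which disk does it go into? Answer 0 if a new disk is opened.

3

Disks with room: disk 3 (158 GB).
Tightest fit is disk 3 with 158 GB free.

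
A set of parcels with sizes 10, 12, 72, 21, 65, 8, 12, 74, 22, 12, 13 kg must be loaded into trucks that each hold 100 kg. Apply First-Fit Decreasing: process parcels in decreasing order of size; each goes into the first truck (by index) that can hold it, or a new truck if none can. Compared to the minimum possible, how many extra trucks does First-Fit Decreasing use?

First-Fit Decreasing: [74,22] [72,21] [65,13,12,10] [12,12,8] → 4 trucks.
Total size 321 kg; any packing needs at least ⌈321/100⌉ = 4 trucks.
So 4 is already optimal.

0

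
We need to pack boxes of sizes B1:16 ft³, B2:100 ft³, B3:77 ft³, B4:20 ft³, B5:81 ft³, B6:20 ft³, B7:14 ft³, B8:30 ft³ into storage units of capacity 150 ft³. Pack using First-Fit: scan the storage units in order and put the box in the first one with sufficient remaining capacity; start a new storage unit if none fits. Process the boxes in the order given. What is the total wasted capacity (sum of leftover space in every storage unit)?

92

Put B1 (16 ft³) in storage unit 1; 134 ft³ remain.
Put B2 (100 ft³) in storage unit 1; 34 ft³ remain.
Put B3 (77 ft³) in storage unit 2; 73 ft³ remain.
Put B4 (20 ft³) in storage unit 1; 14 ft³ remain.
Put B5 (81 ft³) in storage unit 3; 69 ft³ remain.
Put B6 (20 ft³) in storage unit 2; 53 ft³ remain.
Put B7 (14 ft³) in storage unit 1; 0 ft³ remain.
Put B8 (30 ft³) in storage unit 2; 23 ft³ remain.
3 storage units × 150 ft³ = 450 ft³; used 358 ft³; unused 92 ft³.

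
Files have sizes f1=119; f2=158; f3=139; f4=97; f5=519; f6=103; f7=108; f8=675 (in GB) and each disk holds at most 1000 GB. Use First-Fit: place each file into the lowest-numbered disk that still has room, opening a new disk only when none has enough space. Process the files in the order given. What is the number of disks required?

3

f1 (119 GB) → disk 1 (remaining 881 GB)
f2 (158 GB) → disk 1 (remaining 723 GB)
f3 (139 GB) → disk 1 (remaining 584 GB)
f4 (97 GB) → disk 1 (remaining 487 GB)
f5 (519 GB) → disk 2 (remaining 481 GB)
f6 (103 GB) → disk 1 (remaining 384 GB)
f7 (108 GB) → disk 1 (remaining 276 GB)
f8 (675 GB) → disk 3 (remaining 325 GB)
Final disks: [119,158,139,97,103,108] [519] [675].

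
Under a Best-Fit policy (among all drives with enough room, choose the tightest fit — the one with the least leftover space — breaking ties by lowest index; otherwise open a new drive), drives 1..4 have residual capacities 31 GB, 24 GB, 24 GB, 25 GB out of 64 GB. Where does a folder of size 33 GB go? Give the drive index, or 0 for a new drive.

0

No drive has ≥ 33 GB free, so a new drive is opened.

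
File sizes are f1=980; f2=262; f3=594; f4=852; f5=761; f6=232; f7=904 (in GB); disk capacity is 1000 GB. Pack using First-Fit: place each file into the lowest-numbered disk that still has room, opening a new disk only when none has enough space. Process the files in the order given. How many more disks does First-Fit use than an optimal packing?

0

First-Fit: [980] [262,594] [852] [761,232] [904] → 5 disks.
Total size 4585 GB; any packing needs at least ⌈4585/1000⌉ = 5 disks.
So 5 is already optimal.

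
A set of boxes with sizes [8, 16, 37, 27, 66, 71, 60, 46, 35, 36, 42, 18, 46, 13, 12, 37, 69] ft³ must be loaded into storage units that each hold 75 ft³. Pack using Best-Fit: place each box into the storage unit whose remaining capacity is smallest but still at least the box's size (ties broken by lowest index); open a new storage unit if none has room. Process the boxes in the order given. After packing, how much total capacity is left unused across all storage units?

Put 8 ft³ in storage unit 1; 67 ft³ remain.
Put 16 ft³ in storage unit 1; 51 ft³ remain.
Put 37 ft³ in storage unit 1; 14 ft³ remain.
Put 27 ft³ in storage unit 2; 48 ft³ remain.
Put 66 ft³ in storage unit 3; 9 ft³ remain.
Put 71 ft³ in storage unit 4; 4 ft³ remain.
Put 60 ft³ in storage unit 5; 15 ft³ remain.
Put 46 ft³ in storage unit 2; 2 ft³ remain.
Put 35 ft³ in storage unit 6; 40 ft³ remain.
Put 36 ft³ in storage unit 6; 4 ft³ remain.
Put 42 ft³ in storage unit 7; 33 ft³ remain.
Put 18 ft³ in storage unit 7; 15 ft³ remain.
Put 46 ft³ in storage unit 8; 29 ft³ remain.
Put 13 ft³ in storage unit 1; 1 ft³ remain.
Put 12 ft³ in storage unit 5; 3 ft³ remain.
Put 37 ft³ in storage unit 9; 38 ft³ remain.
Put 69 ft³ in storage unit 10; 6 ft³ remain.
10 storage units × 75 ft³ = 750 ft³; used 639 ft³; unused 111 ft³.

111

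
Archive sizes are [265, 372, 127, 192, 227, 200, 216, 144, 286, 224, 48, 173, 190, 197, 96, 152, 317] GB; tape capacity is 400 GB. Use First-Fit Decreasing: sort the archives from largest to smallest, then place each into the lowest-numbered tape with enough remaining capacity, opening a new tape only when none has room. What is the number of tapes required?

9

Sorted descending: 372, 317, 286, 265, 227, 224, 216, 200, 197, 192, 190, 173, 152, 144, 127, 96, 48.
tape 1: place 372 GB, 28 GB left
tape 2: place 317 GB, 83 GB left
tape 3: place 286 GB, 114 GB left
tape 4: place 265 GB, 135 GB left
tape 5: place 227 GB, 173 GB left
tape 6: place 224 GB, 176 GB left
tape 7: place 216 GB, 184 GB left
tape 8: place 200 GB, 200 GB left
tape 8: place 197 GB, 3 GB left
tape 9: place 192 GB, 208 GB left
tape 9: place 190 GB, 18 GB left
tape 5: place 173 GB, 0 GB left
tape 6: place 152 GB, 24 GB left
tape 7: place 144 GB, 40 GB left
tape 4: place 127 GB, 8 GB left
tape 3: place 96 GB, 18 GB left
tape 2: place 48 GB, 35 GB left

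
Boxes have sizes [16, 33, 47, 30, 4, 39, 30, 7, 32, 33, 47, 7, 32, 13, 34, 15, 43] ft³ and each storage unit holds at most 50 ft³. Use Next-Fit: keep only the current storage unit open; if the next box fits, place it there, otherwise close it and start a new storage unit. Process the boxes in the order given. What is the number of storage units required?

Put 16 ft³ in storage unit 1; 34 ft³ remain.
Put 33 ft³ in storage unit 1; 1 ft³ remain.
Put 47 ft³ in storage unit 2; 3 ft³ remain.
Put 30 ft³ in storage unit 3; 20 ft³ remain.
Put 4 ft³ in storage unit 3; 16 ft³ remain.
Put 39 ft³ in storage unit 4; 11 ft³ remain.
Put 30 ft³ in storage unit 5; 20 ft³ remain.
Put 7 ft³ in storage unit 5; 13 ft³ remain.
Put 32 ft³ in storage unit 6; 18 ft³ remain.
Put 33 ft³ in storage unit 7; 17 ft³ remain.
Put 47 ft³ in storage unit 8; 3 ft³ remain.
Put 7 ft³ in storage unit 9; 43 ft³ remain.
Put 32 ft³ in storage unit 9; 11 ft³ remain.
Put 13 ft³ in storage unit 10; 37 ft³ remain.
Put 34 ft³ in storage unit 10; 3 ft³ remain.
Put 15 ft³ in storage unit 11; 35 ft³ remain.
Put 43 ft³ in storage unit 12; 7 ft³ remain.
Final storage units: [16,33] [47] [30,4] [39] [30,7] [32] [33] [47] [7,32] [13,34] [15] [43].

12 storage units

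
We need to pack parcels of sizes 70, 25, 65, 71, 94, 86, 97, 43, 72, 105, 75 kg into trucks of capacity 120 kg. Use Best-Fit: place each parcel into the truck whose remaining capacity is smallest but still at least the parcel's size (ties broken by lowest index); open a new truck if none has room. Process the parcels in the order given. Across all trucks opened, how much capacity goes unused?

277

Put 70 kg in truck 1; 50 kg remain.
Put 25 kg in truck 1; 25 kg remain.
Put 65 kg in truck 2; 55 kg remain.
Put 71 kg in truck 3; 49 kg remain.
Put 94 kg in truck 4; 26 kg remain.
Put 86 kg in truck 5; 34 kg remain.
Put 97 kg in truck 6; 23 kg remain.
Put 43 kg in truck 3; 6 kg remain.
Put 72 kg in truck 7; 48 kg remain.
Put 105 kg in truck 8; 15 kg remain.
Put 75 kg in truck 9; 45 kg remain.
9 trucks × 120 kg = 1080 kg; used 803 kg; unused 277 kg.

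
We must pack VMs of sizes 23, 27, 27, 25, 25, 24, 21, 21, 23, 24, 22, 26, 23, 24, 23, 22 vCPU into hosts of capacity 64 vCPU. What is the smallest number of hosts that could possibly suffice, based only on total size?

6

Total size = 23 + 27 + 27 + 25 + 25 + 24 + 21 + 21 + 23 + 24 + 22 + 26 + 23 + 24 + 23 + 22 = 380 vCPU.
⌈380 / 64⌉ = 6.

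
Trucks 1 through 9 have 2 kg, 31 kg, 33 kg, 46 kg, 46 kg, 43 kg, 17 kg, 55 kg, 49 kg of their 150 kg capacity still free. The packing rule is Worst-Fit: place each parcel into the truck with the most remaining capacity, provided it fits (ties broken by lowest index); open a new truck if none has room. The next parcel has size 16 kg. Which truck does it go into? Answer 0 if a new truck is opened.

Trucks with room: truck 2 (31 kg), truck 3 (33 kg), truck 4 (46 kg), truck 5 (46 kg), truck 6 (43 kg), truck 7 (17 kg), truck 8 (55 kg), truck 9 (49 kg).
Most room is truck 8 with 55 kg free.

8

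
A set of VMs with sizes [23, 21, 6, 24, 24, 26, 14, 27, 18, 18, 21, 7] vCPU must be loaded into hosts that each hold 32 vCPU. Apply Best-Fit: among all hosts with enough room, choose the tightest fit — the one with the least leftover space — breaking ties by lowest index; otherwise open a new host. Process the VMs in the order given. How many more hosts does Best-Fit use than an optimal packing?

0

Best-Fit: [23,6] [21] [24,7] [24] [26] [14,18] [27] [18] [21] → 9 hosts.
9 VMs exceed 16 vCPU (half the capacity), and no two of those can share a host, so at least 9 hosts are needed.
So 9 is already optimal.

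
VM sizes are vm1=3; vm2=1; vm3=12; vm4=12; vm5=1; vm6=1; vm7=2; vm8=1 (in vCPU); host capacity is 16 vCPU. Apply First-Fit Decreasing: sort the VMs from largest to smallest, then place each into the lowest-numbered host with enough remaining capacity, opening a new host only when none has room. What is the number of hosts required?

3 hosts

Sorted descending: 12, 12, 3, 2, 1, 1, 1, 1.
Put 12 vCPU in host 1; 4 vCPU remain.
Put 12 vCPU in host 2; 4 vCPU remain.
Put 3 vCPU in host 1; 1 vCPU remain.
Put 2 vCPU in host 2; 2 vCPU remain.
Put 1 vCPU in host 1; 0 vCPU remain.
Put 1 vCPU in host 2; 1 vCPU remain.
Put 1 vCPU in host 2; 0 vCPU remain.
Put 1 vCPU in host 3; 15 vCPU remain.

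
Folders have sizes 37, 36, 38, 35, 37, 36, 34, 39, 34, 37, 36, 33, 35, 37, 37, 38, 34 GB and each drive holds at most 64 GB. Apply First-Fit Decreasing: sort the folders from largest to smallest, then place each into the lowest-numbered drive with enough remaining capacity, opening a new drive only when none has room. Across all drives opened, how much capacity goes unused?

475

Sorted descending: 39, 38, 38, 37, 37, 37, 37, 37, 36, 36, 36, 35, 35, 34, 34, 34, 33.
drive 1: place 39 GB, 25 GB left
drive 2: place 38 GB, 26 GB left
drive 3: place 38 GB, 26 GB left
drive 4: place 37 GB, 27 GB left
drive 5: place 37 GB, 27 GB left
drive 6: place 37 GB, 27 GB left
drive 7: place 37 GB, 27 GB left
drive 8: place 37 GB, 27 GB left
drive 9: place 36 GB, 28 GB left
drive 10: place 36 GB, 28 GB left
drive 11: place 36 GB, 28 GB left
drive 12: place 35 GB, 29 GB left
drive 13: place 35 GB, 29 GB left
drive 14: place 34 GB, 30 GB left
drive 15: place 34 GB, 30 GB left
drive 16: place 34 GB, 30 GB left
drive 17: place 33 GB, 31 GB left
17 drives × 64 GB = 1088 GB; used 613 GB; unused 475 GB.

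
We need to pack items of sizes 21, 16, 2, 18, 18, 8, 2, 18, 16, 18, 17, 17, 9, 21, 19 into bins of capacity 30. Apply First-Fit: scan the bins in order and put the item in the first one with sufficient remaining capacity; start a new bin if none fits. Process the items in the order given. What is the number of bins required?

Put 21 in bin 1; 9 remain.
Put 16 in bin 2; 14 remain.
Put 2 in bin 1; 7 remain.
Put 18 in bin 3; 12 remain.
Put 18 in bin 4; 12 remain.
Put 8 in bin 2; 6 remain.
Put 2 in bin 1; 5 remain.
Put 18 in bin 5; 12 remain.
Put 16 in bin 6; 14 remain.
Put 18 in bin 7; 12 remain.
Put 17 in bin 8; 13 remain.
Put 17 in bin 9; 13 remain.
Put 9 in bin 3; 3 remain.
Put 21 in bin 10; 9 remain.
Put 19 in bin 11; 11 remain.
Final bins: [21,2,2] [16,8] [18,9] [18] [18] [16] [18] [17] [17] [21] [19].

11 bins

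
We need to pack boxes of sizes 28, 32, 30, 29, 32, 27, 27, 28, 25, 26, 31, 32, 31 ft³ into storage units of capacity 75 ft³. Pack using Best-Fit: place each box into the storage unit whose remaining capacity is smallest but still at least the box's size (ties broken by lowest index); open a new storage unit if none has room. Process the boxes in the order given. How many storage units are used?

7 storage units

Put 28 ft³ in storage unit 1; 47 ft³ remain.
Put 32 ft³ in storage unit 1; 15 ft³ remain.
Put 30 ft³ in storage unit 2; 45 ft³ remain.
Put 29 ft³ in storage unit 2; 16 ft³ remain.
Put 32 ft³ in storage unit 3; 43 ft³ remain.
Put 27 ft³ in storage unit 3; 16 ft³ remain.
Put 27 ft³ in storage unit 4; 48 ft³ remain.
Put 28 ft³ in storage unit 4; 20 ft³ remain.
Put 25 ft³ in storage unit 5; 50 ft³ remain.
Put 26 ft³ in storage unit 5; 24 ft³ remain.
Put 31 ft³ in storage unit 6; 44 ft³ remain.
Put 32 ft³ in storage unit 6; 12 ft³ remain.
Put 31 ft³ in storage unit 7; 44 ft³ remain.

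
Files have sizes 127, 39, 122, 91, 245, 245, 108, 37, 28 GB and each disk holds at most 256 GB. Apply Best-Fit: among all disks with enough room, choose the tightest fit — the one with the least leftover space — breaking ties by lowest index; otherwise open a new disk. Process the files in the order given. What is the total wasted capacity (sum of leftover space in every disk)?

disk 1: place 127 GB, 129 GB left
disk 1: place 39 GB, 90 GB left
disk 2: place 122 GB, 134 GB left
disk 2: place 91 GB, 43 GB left
disk 3: place 245 GB, 11 GB left
disk 4: place 245 GB, 11 GB left
disk 5: place 108 GB, 148 GB left
disk 2: place 37 GB, 6 GB left
disk 1: place 28 GB, 62 GB left
5 disks × 256 GB = 1280 GB; used 1042 GB; unused 238 GB.

238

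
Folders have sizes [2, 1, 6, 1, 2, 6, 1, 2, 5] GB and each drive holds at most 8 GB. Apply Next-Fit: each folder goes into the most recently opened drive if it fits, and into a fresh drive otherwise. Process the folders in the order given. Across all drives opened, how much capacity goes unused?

drive 1: place 2 GB, 6 GB left
drive 1: place 1 GB, 5 GB left
drive 2: place 6 GB, 2 GB left
drive 2: place 1 GB, 1 GB left
drive 3: place 2 GB, 6 GB left
drive 3: place 6 GB, 0 GB left
drive 4: place 1 GB, 7 GB left
drive 4: place 2 GB, 5 GB left
drive 4: place 5 GB, 0 GB left
4 drives × 8 GB = 32 GB; used 26 GB; unused 6 GB.

6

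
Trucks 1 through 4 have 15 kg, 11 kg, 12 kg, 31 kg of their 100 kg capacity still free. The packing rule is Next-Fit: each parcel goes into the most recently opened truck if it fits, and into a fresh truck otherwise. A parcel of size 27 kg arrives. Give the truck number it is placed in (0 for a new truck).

4

Next-Fit only looks at truck 4, which has 31 kg free.
27 kg fits there.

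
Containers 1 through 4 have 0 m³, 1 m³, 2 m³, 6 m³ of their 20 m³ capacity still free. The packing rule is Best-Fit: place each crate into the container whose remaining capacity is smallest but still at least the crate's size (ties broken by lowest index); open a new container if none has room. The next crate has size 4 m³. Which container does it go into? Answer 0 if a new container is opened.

4

Containers with room: container 4 (6 m³).
Tightest fit is container 4 with 6 m³ free.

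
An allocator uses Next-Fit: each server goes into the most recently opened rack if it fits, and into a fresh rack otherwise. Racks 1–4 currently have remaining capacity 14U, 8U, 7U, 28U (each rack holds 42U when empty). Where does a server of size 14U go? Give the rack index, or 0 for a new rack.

Next-Fit only looks at rack 4, which has 28U free.
14U fits there.

4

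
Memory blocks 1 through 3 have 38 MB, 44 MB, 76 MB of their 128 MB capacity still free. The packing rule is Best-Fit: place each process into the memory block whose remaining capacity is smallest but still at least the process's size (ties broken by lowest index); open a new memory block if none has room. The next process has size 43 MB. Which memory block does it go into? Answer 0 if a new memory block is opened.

Memory blocks with room: memory block 2 (44 MB), memory block 3 (76 MB).
Tightest fit is memory block 2 with 44 MB free.

2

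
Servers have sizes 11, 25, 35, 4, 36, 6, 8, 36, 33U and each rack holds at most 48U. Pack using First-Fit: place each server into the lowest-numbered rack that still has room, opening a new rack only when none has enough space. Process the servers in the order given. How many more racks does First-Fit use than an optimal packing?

0

First-Fit: [11,25,4,6] [35,8] [36] [36] [33] → 5 racks.
Total size 194U; any packing needs at least ⌈194/48⌉ = 5 racks.
So 5 is already optimal.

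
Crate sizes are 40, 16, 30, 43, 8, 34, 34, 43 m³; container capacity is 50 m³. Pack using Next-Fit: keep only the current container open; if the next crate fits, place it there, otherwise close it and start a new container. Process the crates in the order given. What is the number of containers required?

6

Put 40 m³ in container 1; 10 m³ remain.
Put 16 m³ in container 2; 34 m³ remain.
Put 30 m³ in container 2; 4 m³ remain.
Put 43 m³ in container 3; 7 m³ remain.
Put 8 m³ in container 4; 42 m³ remain.
Put 34 m³ in container 4; 8 m³ remain.
Put 34 m³ in container 5; 16 m³ remain.
Put 43 m³ in container 6; 7 m³ remain.
Final containers: [40] [16,30] [43] [8,34] [34] [43].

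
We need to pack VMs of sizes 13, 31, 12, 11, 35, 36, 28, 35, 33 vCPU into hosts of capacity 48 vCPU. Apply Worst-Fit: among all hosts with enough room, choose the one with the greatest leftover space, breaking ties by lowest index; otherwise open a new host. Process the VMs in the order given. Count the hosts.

Put 13 vCPU in host 1; 35 vCPU remain.
Put 31 vCPU in host 1; 4 vCPU remain.
Put 12 vCPU in host 2; 36 vCPU remain.
Put 11 vCPU in host 2; 25 vCPU remain.
Put 35 vCPU in host 3; 13 vCPU remain.
Put 36 vCPU in host 4; 12 vCPU remain.
Put 28 vCPU in host 5; 20 vCPU remain.
Put 35 vCPU in host 6; 13 vCPU remain.
Put 33 vCPU in host 7; 15 vCPU remain.

7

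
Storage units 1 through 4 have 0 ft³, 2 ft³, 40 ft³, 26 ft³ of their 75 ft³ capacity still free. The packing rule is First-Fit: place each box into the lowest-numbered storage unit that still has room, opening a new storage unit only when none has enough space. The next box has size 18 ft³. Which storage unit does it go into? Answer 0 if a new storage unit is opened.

Storage units with room: storage unit 3 (40 ft³), storage unit 4 (26 ft³).
The first with room is storage unit 3.

3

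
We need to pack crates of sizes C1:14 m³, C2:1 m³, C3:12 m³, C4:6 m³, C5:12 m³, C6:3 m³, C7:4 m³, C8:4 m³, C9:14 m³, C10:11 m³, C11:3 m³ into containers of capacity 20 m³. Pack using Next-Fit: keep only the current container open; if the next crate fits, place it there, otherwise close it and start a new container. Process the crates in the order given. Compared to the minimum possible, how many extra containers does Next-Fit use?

0

Next-Fit: [14,1] [12,6] [12,3,4] [4,14] [11,3] → 5 containers.
Total size 84 m³; any packing needs at least ⌈84/20⌉ = 5 containers.
So 5 is already optimal.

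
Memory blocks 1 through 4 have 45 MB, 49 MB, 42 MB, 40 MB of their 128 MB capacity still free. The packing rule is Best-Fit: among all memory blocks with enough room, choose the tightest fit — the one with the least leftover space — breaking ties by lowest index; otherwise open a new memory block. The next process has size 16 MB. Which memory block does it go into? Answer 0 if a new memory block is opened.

Memory blocks with room: memory block 1 (45 MB), memory block 2 (49 MB), memory block 3 (42 MB), memory block 4 (40 MB).
Tightest fit is memory block 4 with 40 MB free.

4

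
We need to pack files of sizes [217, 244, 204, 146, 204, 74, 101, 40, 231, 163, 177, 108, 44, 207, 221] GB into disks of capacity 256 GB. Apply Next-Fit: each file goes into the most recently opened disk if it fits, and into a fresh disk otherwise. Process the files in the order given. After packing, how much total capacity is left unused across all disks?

691

Put 217 GB in disk 1; 39 GB remain.
Put 244 GB in disk 2; 12 GB remain.
Put 204 GB in disk 3; 52 GB remain.
Put 146 GB in disk 4; 110 GB remain.
Put 204 GB in disk 5; 52 GB remain.
Put 74 GB in disk 6; 182 GB remain.
Put 101 GB in disk 6; 81 GB remain.
Put 40 GB in disk 6; 41 GB remain.
Put 231 GB in disk 7; 25 GB remain.
Put 163 GB in disk 8; 93 GB remain.
Put 177 GB in disk 9; 79 GB remain.
Put 108 GB in disk 10; 148 GB remain.
Put 44 GB in disk 10; 104 GB remain.
Put 207 GB in disk 11; 49 GB remain.
Put 221 GB in disk 12; 35 GB remain.
12 disks × 256 GB = 3072 GB; used 2381 GB; unused 691 GB.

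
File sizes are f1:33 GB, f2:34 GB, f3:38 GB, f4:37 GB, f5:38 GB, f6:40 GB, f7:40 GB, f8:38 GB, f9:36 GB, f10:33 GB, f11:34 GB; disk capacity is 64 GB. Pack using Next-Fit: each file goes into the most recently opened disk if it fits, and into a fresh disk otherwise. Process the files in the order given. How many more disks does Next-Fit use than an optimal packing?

0

Next-Fit: [33] [34] [38] [37] [38] [40] [40] [38] [36] [33] [34] → 11 disks.
11 files exceed 32 GB (half the capacity), and no two of those can share a disk, so at least 11 disks are needed.
So 11 is already optimal.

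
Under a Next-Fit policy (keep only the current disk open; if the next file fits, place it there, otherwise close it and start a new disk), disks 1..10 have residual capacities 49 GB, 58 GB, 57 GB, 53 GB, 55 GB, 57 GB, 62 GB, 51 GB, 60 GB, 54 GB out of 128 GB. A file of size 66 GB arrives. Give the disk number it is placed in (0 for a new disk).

Next-Fit only looks at disk 10, which has 54 GB free.
66 GB does not fit, so a new disk is opened.

0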